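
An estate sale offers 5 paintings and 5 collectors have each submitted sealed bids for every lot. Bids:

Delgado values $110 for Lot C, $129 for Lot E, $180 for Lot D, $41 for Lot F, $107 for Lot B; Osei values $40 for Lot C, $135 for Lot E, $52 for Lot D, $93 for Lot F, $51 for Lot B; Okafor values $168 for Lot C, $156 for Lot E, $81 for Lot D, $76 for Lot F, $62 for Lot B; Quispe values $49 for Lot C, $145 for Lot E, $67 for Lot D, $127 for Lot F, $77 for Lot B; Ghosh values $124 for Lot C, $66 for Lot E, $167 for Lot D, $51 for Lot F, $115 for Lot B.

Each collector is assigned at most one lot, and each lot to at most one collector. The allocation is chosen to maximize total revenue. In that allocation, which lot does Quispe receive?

Optimal: Delgado→Lot D ($180), Osei→Lot E ($135), Okafor→Lot C ($168), Quispe→Lot F ($127), Ghosh→Lot B ($115) — total 180+135+168+127+115 = $725.
Column-greedy (each lot in turn goes to its best remaining collector) gives $701, worse by 24.
Swapping Delgado↔Ghosh (Delgado→Lot B $107, Ghosh→Lot D $167) loses 21.
Quispe's own top lot is Lot E ($145), but forcing Quispe→Lot E and reassigning the rest optimally gives only $701 — worse by 24.

Quispe receives Lot F.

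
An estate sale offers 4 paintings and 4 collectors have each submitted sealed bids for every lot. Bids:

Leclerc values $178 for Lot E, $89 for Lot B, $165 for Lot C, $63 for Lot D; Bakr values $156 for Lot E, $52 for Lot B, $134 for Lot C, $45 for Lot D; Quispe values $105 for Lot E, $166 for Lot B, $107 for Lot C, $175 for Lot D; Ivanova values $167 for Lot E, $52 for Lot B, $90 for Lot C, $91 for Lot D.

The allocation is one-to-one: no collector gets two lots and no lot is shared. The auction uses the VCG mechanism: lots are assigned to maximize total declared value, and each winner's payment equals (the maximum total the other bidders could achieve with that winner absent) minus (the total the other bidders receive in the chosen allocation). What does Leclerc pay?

Leclerc pays $63.

Efficient allocation: Leclerc→Lot C ($165), Bakr→Lot E ($156), Quispe→Lot B ($166), Ivanova→Lot D ($91); total welfare W = $578.
Leclerc receives Lot C at value $165, so the others get W − 165 = $413.
Without Leclerc: best allocation of the remaining 3 bidders over all 4 lots is Bakr→Lot C ($134), Quispe→Lot D ($175), Ivanova→Lot E ($167), total $476.
VCG payment = (others' best without Leclerc) − (others' welfare with Leclerc) = 476 − 413 = $63.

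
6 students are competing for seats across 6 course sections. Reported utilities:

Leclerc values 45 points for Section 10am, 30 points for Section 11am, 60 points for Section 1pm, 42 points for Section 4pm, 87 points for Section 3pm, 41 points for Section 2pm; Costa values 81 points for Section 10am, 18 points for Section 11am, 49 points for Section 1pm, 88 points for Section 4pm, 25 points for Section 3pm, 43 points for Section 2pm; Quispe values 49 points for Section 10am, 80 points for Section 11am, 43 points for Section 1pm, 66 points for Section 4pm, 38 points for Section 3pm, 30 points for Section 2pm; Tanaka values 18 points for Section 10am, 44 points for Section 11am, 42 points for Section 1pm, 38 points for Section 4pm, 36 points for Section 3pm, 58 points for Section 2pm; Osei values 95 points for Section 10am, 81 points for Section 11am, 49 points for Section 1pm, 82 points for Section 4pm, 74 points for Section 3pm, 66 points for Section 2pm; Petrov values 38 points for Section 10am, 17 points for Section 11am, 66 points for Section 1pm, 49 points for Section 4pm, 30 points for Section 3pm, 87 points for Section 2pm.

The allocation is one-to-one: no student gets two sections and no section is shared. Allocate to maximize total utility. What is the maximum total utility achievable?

Optimal: Leclerc→Section 3pm (87 points), Costa→Section 4pm (88 points), Quispe→Section 11am (80 points), Tanaka→Section 1pm (42 points), Osei→Section 10am (95 points), Petrov→Section 2pm (87 points) — total 87+88+80+42+95+87 = 479 points.
Row-greedy (each student in turn takes its best remaining section) gives 474 points, worse by 5.
Next-best assignment: Leclerc→Section 3pm, Costa→Section 4pm, Quispe→Section 11am, Tanaka→Section 2pm, Osei→Section 10am, Petrov→Section 1pm = 474 points.
Swapping Quispe↔Petrov (Quispe→Section 2pm 30 points, Petrov→Section 11am 17 points) loses 120.

Max total: 479 points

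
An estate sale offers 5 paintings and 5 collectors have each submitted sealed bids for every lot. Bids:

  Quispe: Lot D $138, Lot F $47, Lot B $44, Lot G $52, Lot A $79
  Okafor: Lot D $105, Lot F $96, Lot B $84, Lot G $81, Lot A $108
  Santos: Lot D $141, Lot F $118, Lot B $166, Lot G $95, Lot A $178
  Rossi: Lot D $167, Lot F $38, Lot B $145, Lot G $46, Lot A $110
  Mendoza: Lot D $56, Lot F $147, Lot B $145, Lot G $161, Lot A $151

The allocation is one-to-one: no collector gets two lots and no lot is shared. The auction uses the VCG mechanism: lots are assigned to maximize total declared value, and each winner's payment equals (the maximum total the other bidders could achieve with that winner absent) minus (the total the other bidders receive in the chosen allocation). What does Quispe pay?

Quispe pays $22.

Efficient allocation: Quispe→Lot D ($138), Okafor→Lot F ($96), Santos→Lot A ($178), Rossi→Lot B ($145), Mendoza→Lot G ($161); total welfare W = $718.
Quispe receives Lot D at value $138, so the others get W − 138 = $580.
Without Quispe: best allocation of the remaining 4 bidders over all 5 lots is Okafor→Lot F ($96), Santos→Lot A ($178), Rossi→Lot D ($167), Mendoza→Lot G ($161), total $602.
VCG payment = (others' best without Quispe) − (others' welfare with Quispe) = 602 − 580 = $22.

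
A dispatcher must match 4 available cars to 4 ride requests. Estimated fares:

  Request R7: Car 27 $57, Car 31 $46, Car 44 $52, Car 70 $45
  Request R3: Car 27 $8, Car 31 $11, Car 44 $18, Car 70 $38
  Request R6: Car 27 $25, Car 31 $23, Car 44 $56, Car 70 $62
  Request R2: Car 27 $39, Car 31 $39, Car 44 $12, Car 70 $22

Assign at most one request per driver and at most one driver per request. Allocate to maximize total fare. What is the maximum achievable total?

Max total: $190

This is a one-to-one assignment (maximum-weight bipartite matching).
Optimal: Car 27→Request R7 ($57), Car 31→Request R2 ($39), Car 44→Request R6 ($56), Car 70→Request R3 ($38) — total 57+39+56+38 = $190.
Checked against all permutations: $190 is optimal.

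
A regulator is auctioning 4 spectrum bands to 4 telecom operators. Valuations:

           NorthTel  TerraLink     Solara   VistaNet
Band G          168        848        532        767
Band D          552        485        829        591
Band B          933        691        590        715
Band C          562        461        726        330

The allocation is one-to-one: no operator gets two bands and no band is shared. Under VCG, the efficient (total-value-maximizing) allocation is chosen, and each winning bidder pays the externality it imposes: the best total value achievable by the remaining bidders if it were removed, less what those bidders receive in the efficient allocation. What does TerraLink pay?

Efficient allocation: NorthTel→Band B ($933M), TerraLink→Band G ($848M), Solara→Band C ($726M), VistaNet→Band D ($591M); total welfare W = $3098M.
TerraLink receives Band G at value $848M, so the others get W − 848 = $2250M.
Without TerraLink: best allocation of the remaining 3 bidders over all 4 bands is NorthTel→Band B ($933M), Solara→Band D ($829M), VistaNet→Band G ($767M), total $2529M.
VCG payment = (others' best without TerraLink) − (others' welfare with TerraLink) = 2529 − 2250 = $279M.

TerraLink pays $279M.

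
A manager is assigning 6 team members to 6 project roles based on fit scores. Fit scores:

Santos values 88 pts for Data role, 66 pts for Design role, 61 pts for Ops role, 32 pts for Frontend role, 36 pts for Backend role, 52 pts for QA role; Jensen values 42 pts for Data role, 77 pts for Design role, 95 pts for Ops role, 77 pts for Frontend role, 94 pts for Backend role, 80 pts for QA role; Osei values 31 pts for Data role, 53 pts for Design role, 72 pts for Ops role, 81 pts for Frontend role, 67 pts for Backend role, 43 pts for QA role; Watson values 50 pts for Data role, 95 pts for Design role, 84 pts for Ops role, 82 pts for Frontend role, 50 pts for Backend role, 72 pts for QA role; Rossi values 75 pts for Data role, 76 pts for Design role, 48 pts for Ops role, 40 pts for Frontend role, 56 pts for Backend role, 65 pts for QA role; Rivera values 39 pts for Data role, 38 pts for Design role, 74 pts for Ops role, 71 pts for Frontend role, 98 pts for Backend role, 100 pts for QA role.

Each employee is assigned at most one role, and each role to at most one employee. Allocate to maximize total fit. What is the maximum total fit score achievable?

Optimal: Santos→Data role (88 pts), Jensen→Backend role (94 pts), Osei→Frontend role (81 pts), Watson→Ops role (84 pts), Rossi→Design role (76 pts), Rivera→QA role (100 pts) — total 88+94+81+84+76+100 = 523 pts.
Max-entry greedy (repeatedly take the single best remaining cell) gives 515 pts, worse by 8.

Max total: 523 pts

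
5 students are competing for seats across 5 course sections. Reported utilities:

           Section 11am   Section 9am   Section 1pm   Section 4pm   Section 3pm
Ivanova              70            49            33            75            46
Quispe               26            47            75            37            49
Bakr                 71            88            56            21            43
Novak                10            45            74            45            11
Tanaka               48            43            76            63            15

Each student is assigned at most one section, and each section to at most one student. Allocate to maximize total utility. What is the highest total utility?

Maximum total: 344 points

Treat this as an assignment problem: match each student to one section.
Optimal: Ivanova→Section 11am (70 points), Quispe→Section 3pm (49 points), Bakr→Section 9am (88 points), Novak→Section 1pm (74 points), Tanaka→Section 4pm (63 points) — total 70+49+88+74+63 = 344 points.
Row-greedy (each student in turn takes its best remaining section) gives 297 points, worse by 47.
No other one-to-one assignment exceeds 344 points.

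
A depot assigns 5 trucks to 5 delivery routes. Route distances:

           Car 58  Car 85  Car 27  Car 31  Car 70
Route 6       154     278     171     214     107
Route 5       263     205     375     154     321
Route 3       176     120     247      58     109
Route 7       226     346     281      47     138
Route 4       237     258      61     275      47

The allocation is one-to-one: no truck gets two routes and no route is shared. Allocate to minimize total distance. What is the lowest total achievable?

Minimum total: 576 km

Optimal: Car 58→Route 6 (154 km), Car 85→Route 5 (205 km), Car 27→Route 4 (61 km), Car 31→Route 7 (47 km), Car 70→Route 3 (109 km) — total 154+205+61+47+109 = 576 km.
Next-best assignment: Car 58→Route 3, Car 85→Route 5, Car 27→Route 4, Car 31→Route 7, Car 70→Route 6 = 596 km.
Swapping Car 27↔Car 85 (Car 27→Route 5 375 km, Car 85→Route 4 258 km) adds 367.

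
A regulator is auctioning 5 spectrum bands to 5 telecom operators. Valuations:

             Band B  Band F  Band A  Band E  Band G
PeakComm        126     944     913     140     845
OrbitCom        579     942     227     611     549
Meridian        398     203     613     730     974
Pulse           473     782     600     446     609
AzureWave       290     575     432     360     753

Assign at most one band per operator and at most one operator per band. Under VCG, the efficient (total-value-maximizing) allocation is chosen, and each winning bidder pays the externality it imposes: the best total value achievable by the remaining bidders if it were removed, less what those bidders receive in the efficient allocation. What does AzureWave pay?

AzureWave pays $244M.

Efficient allocation: PeakComm→Band A ($913M), OrbitCom→Band F ($942M), Meridian→Band E ($730M), Pulse→Band B ($473M), AzureWave→Band G ($753M); total welfare W = $3811M.
AzureWave receives Band G at value $753M, so the others get W − 753 = $3058M.
Without AzureWave: best allocation of the remaining 4 bidders over all 5 bands is PeakComm→Band A ($913M), OrbitCom→Band F ($942M), Meridian→Band G ($974M), Pulse→Band B ($473M), total $3302M.
VCG payment = (others' best without AzureWave) − (others' welfare with AzureWave) = 3302 − 3058 = $244M.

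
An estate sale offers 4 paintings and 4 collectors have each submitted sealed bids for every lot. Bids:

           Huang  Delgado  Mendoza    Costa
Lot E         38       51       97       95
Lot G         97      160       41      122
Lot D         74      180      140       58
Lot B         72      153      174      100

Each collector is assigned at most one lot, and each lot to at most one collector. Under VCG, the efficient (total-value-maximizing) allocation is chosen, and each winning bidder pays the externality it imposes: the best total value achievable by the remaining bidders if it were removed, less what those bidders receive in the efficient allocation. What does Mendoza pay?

Efficient allocation: Huang→Lot G ($97), Delgado→Lot D ($180), Mendoza→Lot B ($174), Costa→Lot E ($95); total welfare W = $546.
Mendoza receives Lot B at value $174, so the others get W − 174 = $372.
Without Mendoza: best allocation of the remaining 3 bidders over all 4 lots is Huang→Lot G ($97), Delgado→Lot D ($180), Costa→Lot B ($100), total $377.
VCG payment = (others' best without Mendoza) − (others' welfare with Mendoza) = 377 − 372 = $5.

Mendoza pays $5.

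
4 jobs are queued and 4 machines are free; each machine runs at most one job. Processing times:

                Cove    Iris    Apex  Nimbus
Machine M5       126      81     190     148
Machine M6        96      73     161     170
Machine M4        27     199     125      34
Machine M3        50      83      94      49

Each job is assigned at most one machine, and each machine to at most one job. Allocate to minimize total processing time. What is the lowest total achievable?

Optimal: Cove→Machine M6 (96 min), Iris→Machine M5 (81 min), Apex→Machine M3 (94 min), Nimbus→Machine M4 (34 min) — total 96+81+94+34 = 305 min.
Row-greedy (each job in turn takes its cheapest remaining machine) gives 342 min, worse by 37.
Next-best assignment: Cove→Machine M4, Iris→Machine M5, Apex→Machine M6, Nimbus→Machine M3 = 318 min.
Every other assignment is strictly worse.

Minimum total: 305 min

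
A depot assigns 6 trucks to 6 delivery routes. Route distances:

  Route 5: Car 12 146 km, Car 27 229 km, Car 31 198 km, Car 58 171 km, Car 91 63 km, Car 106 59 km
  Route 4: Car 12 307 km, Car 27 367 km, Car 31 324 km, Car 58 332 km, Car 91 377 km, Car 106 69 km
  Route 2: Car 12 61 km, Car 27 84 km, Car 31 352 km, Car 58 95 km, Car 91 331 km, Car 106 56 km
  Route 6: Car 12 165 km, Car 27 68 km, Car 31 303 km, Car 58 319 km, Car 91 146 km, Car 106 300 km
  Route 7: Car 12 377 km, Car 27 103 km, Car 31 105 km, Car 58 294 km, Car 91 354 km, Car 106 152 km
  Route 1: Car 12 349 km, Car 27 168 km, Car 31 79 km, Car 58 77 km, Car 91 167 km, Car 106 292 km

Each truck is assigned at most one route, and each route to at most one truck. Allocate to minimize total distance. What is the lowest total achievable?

Minimum total: 443 km

This is the linear assignment problem.
Optimal: Car 12→Route 2 (61 km), Car 27→Route 6 (68 km), Car 31→Route 7 (105 km), Car 58→Route 1 (77 km), Car 91→Route 5 (63 km), Car 106→Route 4 (69 km) — total 61+68+105+77+63+69 = 443 km.
Min-entry greedy (repeatedly take the single cheapest remaining cell) gives 676 km, worse by 233.
Swapping Car 31↔Car 12 (Car 31→Route 2 352 km, Car 12→Route 7 377 km) adds 563.
Checked against all permutations: 443 km is optimal.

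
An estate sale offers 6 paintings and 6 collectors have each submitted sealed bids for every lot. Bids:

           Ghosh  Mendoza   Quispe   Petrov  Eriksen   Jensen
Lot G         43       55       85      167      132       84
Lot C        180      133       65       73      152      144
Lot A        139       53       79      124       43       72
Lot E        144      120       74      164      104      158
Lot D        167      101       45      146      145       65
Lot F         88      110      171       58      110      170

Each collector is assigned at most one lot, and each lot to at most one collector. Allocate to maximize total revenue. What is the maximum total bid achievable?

Optimal: Ghosh→Lot A ($139), Mendoza→Lot C ($133), Quispe→Lot F ($171), Petrov→Lot G ($167), Eriksen→Lot D ($145), Jensen→Lot E ($158) — total 139+133+171+167+145+158 = $913.
Every other assignment is strictly worse.

Max total: $913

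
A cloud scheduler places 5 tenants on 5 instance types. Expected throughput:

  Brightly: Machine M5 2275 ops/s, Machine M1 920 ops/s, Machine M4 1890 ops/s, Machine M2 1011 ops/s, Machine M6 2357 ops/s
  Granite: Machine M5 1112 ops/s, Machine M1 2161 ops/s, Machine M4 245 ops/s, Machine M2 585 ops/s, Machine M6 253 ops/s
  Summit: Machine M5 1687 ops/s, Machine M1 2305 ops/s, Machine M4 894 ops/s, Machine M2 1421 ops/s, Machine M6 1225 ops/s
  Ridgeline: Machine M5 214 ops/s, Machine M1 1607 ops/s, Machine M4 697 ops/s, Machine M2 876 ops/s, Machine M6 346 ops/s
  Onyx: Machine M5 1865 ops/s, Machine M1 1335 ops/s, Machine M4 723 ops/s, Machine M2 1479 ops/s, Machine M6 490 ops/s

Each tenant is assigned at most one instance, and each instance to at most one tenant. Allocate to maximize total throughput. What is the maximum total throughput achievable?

Optimal: Brightly→Machine M6 (2357 ops/s), Granite→Machine M1 (2161 ops/s), Summit→Machine M2 (1421 ops/s), Ridgeline→Machine M4 (697 ops/s), Onyx→Machine M5 (1865 ops/s) — total 2357+2161+1421+697+1865 = 8501 ops/s.
Column-greedy (each instance in turn goes to its best remaining tenant) gives 6432 ops/s, worse by 2069.
Next-best assignment: Brightly→Machine M6, Granite→Machine M1, Summit→Machine M5, Ridgeline→Machine M4, Onyx→Machine M2 = 8381 ops/s.
Swapping Ridgeline↔Granite (Ridgeline→Machine M1 1607 ops/s, Granite→Machine M4 245 ops/s) loses 1006.

Maximum total: 8501 ops/s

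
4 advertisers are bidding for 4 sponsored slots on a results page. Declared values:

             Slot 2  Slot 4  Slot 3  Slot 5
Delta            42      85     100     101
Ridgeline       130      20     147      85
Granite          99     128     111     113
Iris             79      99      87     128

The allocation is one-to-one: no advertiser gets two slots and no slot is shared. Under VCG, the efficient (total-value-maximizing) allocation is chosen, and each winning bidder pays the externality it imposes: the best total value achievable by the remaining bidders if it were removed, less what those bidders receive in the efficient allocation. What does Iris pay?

Iris pays $18.

Efficient allocation: Delta→Slot 3 ($100), Ridgeline→Slot 2 ($130), Granite→Slot 4 ($128), Iris→Slot 5 ($128); total welfare W = $486.
Iris receives Slot 5 at value $128, so the others get W − 128 = $358.
Without Iris: best allocation of the remaining 3 bidders over all 4 slots is Delta→Slot 5 ($101), Ridgeline→Slot 3 ($147), Granite→Slot 4 ($128), total $376.
VCG payment = (others' best without Iris) − (others' welfare with Iris) = 376 − 358 = $18.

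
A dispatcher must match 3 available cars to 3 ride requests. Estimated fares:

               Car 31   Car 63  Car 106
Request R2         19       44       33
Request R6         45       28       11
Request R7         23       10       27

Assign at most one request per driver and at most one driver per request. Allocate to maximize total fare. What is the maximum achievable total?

Maximum total: $116

Optimal: Car 31→Request R6 ($45), Car 63→Request R2 ($44), Car 106→Request R7 ($27) — total 45+44+27 = $116.
Next-best assignment: Car 31→Request R6, Car 63→Request R7, Car 106→Request R2 = $88.
Swapping Car 31↔Car 106 (Car 31→Request R7 $23, Car 106→Request R6 $11) loses 38.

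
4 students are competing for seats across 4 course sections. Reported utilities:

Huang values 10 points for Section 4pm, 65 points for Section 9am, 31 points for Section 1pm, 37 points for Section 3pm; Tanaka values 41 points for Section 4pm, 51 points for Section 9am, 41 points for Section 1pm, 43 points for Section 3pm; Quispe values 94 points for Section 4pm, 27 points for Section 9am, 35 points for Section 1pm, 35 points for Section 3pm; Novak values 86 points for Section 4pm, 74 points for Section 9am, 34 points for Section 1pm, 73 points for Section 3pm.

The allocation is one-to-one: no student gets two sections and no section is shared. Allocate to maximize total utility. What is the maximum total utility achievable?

Maximum total: 273 points

Optimal: Huang→Section 9am (65 points), Tanaka→Section 1pm (41 points), Quispe→Section 4pm (94 points), Novak→Section 3pm (73 points) — total 65+41+94+73 = 273 points.
Column-greedy (each section in turn goes to its best remaining student) gives 246 points, worse by 27.
Next-best assignment: Huang→Section 1pm, Tanaka→Section 9am, Quispe→Section 4pm, Novak→Section 3pm = 249 points.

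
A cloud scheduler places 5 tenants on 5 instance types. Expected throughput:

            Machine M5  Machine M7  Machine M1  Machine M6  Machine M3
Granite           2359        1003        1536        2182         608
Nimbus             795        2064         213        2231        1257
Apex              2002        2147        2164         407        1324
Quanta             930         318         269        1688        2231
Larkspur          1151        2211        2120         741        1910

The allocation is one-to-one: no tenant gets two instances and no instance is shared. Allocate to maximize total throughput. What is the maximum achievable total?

Optimal: Granite→Machine M5 (2359 ops/s), Nimbus→Machine M6 (2231 ops/s), Apex→Machine M1 (2164 ops/s), Quanta→Machine M3 (2231 ops/s), Larkspur→Machine M7 (2211 ops/s) — total 2359+2231+2164+2231+2211 = 11196 ops/s.
Next-best assignment: Granite→Machine M5, Nimbus→Machine M6, Apex→Machine M7, Quanta→Machine M3, Larkspur→Machine M1 = 11088 ops/s.
Every other assignment is strictly worse.

Max total: 11196 ops/s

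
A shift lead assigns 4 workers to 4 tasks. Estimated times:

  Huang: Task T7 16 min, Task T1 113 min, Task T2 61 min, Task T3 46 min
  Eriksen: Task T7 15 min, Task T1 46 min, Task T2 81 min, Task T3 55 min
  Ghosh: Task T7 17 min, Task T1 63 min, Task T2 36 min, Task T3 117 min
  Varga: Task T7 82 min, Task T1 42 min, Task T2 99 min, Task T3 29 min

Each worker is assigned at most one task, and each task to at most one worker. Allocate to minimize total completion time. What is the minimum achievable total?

Optimal: Huang→Task T7 (16 min), Eriksen→Task T1 (46 min), Ghosh→Task T2 (36 min), Varga→Task T3 (29 min) — total 16+46+36+29 = 127 min.
Min-entry greedy (repeatedly take the single cheapest remaining cell) gives 193 min, worse by 66.
Next-best assignment: Huang→Task T3, Eriksen→Task T7, Ghosh→Task T2, Varga→Task T1 = 139 min.
No other one-to-one assignment undercuts 127 min.

Min total: 127 min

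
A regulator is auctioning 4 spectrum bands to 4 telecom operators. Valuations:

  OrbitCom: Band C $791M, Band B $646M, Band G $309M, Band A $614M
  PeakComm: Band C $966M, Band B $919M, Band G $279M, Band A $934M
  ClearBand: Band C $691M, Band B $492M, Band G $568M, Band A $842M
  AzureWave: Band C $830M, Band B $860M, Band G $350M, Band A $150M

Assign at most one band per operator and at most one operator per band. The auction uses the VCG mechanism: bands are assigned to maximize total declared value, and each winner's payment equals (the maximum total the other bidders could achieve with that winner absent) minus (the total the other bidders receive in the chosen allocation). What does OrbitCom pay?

OrbitCom pays $306M.

Efficient allocation: OrbitCom→Band C ($791M), PeakComm→Band A ($934M), ClearBand→Band G ($568M), AzureWave→Band B ($860M); total welfare W = $3153M.
OrbitCom receives Band C at value $791M, so the others get W − 791 = $2362M.
Without OrbitCom: best allocation of the remaining 3 bidders over all 4 bands is PeakComm→Band C ($966M), ClearBand→Band A ($842M), AzureWave→Band B ($860M), total $2668M.
VCG payment = (others' best without OrbitCom) − (others' welfare with OrbitCom) = 2668 − 2362 = $306M.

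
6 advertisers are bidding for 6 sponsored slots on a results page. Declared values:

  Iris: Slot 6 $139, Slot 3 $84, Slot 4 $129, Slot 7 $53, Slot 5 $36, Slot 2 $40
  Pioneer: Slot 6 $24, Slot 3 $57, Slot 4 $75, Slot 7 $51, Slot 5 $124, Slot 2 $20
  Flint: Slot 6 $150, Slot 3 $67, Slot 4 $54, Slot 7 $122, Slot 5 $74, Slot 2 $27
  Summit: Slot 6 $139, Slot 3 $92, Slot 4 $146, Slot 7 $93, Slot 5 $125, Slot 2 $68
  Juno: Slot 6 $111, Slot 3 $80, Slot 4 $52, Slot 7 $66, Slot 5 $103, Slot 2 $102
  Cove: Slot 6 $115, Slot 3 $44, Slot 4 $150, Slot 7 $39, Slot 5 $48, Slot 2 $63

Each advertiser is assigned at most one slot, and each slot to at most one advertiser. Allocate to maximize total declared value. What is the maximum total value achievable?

This is the linear assignment problem.
Optimal: Iris→Slot 6 ($139), Pioneer→Slot 5 ($124), Flint→Slot 7 ($122), Summit→Slot 3 ($92), Juno→Slot 2 ($102), Cove→Slot 4 ($150) — total 139+124+122+92+102+150 = $729.
Column-greedy (each slot in turn goes to its best remaining advertiser) gives $622, worse by 107.
No other one-to-one assignment exceeds $729.

Max total: $729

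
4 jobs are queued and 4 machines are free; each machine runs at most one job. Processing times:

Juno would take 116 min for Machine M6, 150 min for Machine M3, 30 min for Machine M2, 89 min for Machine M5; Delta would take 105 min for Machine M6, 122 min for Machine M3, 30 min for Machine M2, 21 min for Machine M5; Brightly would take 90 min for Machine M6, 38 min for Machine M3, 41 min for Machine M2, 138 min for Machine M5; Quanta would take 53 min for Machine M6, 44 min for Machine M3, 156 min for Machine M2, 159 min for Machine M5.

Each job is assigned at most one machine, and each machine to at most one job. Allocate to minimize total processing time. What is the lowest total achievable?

Minimum total: 142 min

Optimal: Juno→Machine M2 (30 min), Delta→Machine M5 (21 min), Brightly→Machine M3 (38 min), Quanta→Machine M6 (53 min) — total 30+21+38+53 = 142 min.
Checked against all permutations: 142 min is optimal.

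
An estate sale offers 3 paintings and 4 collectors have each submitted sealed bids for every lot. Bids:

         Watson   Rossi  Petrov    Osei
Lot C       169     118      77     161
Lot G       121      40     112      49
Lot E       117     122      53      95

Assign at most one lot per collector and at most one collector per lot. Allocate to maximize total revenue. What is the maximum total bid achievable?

This is the linear assignment problem.
Optimal: Osei→Lot C ($161), Watson→Lot G ($121), Rossi→Lot E ($122) — total 161+121+122 = $404.
Every other assignment is strictly worse.

Maximum total: $404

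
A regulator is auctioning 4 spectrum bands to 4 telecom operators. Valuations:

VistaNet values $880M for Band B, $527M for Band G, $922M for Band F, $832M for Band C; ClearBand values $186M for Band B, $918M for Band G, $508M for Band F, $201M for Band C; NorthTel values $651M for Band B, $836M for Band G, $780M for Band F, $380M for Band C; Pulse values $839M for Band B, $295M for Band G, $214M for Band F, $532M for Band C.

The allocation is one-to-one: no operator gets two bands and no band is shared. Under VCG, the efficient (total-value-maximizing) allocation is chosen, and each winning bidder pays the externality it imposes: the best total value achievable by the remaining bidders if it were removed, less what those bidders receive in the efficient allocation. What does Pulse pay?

Efficient allocation: VistaNet→Band C ($832M), ClearBand→Band G ($918M), NorthTel→Band F ($780M), Pulse→Band B ($839M); total welfare W = $3369M.
Pulse receives Band B at value $839M, so the others get W − 839 = $2530M.
Without Pulse: best allocation of the remaining 3 bidders over all 4 bands is VistaNet→Band B ($880M), ClearBand→Band G ($918M), NorthTel→Band F ($780M), total $2578M.
VCG payment = (others' best without Pulse) − (others' welfare with Pulse) = 2578 − 2530 = $48M.

Pulse pays $48M.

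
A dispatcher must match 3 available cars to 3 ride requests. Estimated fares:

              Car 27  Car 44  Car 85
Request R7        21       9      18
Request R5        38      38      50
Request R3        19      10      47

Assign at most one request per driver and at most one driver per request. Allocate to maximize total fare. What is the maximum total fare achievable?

Maximum total: $106

Optimal: Car 27→Request R7 ($21), Car 44→Request R5 ($38), Car 85→Request R3 ($47) — total 21+38+47 = $106.
Row-greedy (each driver in turn takes its best remaining request) gives $66, worse by 40.
Next-best assignment: Car 27→Request R5, Car 44→Request R7, Car 85→Request R3 = $94.
Swapping Car 44↔Car 85 (Car 44→Request R3 $10, Car 85→Request R5 $50) loses 25.
Every other assignment is strictly worse.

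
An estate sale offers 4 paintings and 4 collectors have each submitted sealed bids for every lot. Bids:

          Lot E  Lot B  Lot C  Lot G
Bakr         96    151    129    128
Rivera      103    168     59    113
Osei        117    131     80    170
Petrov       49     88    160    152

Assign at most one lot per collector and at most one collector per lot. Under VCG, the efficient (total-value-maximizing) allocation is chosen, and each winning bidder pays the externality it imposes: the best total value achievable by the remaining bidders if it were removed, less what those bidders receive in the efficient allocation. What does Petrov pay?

Petrov pays $33.

Efficient allocation: Bakr→Lot E ($96), Rivera→Lot B ($168), Osei→Lot G ($170), Petrov→Lot C ($160); total welfare W = $594.
Petrov receives Lot C at value $160, so the others get W − 160 = $434.
Without Petrov: best allocation of the remaining 3 bidders over all 4 lots is Bakr→Lot C ($129), Rivera→Lot B ($168), Osei→Lot G ($170), total $467.
VCG payment = (others' best without Petrov) − (others' welfare with Petrov) = 467 − 434 = $33.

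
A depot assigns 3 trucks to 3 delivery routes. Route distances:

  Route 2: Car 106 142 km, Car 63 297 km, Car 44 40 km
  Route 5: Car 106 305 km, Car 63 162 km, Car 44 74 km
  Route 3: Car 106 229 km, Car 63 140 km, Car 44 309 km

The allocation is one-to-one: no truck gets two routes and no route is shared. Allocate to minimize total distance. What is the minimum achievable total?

Min total: 356 km

Optimal: Car 106→Route 2 (142 km), Car 63→Route 3 (140 km), Car 44→Route 5 (74 km) — total 142+140+74 = 356 km.
Min-entry greedy (repeatedly take the single cheapest remaining cell) gives 485 km, worse by 129.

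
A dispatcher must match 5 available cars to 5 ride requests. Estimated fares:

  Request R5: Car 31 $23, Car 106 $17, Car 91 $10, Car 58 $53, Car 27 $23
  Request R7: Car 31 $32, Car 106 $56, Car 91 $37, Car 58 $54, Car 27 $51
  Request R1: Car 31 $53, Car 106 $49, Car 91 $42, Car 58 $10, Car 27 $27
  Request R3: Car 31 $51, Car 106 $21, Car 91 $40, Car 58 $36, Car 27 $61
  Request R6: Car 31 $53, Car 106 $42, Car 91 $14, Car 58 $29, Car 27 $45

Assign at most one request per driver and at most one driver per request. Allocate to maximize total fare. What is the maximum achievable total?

Max total: $265

This is the linear assignment problem.
Optimal: Car 31→Request R6 ($53), Car 106→Request R7 ($56), Car 91→Request R1 ($42), Car 58→Request R5 ($53), Car 27→Request R3 ($61) — total 53+56+42+53+61 = $265.
Max-entry greedy (repeatedly take the single best remaining cell) gives $237, worse by 28.
Next-best assignment: Car 31→Request R6, Car 106→Request R1, Car 91→Request R7, Car 58→Request R5, Car 27→Request R3 = $253.
Checked against all permutations: $265 is optimal.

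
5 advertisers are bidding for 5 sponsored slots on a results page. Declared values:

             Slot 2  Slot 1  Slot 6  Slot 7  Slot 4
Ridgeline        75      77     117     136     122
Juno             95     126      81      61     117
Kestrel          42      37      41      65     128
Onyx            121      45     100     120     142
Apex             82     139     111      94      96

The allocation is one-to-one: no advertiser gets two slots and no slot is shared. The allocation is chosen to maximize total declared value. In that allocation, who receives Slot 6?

Apex receives Slot 6.

Optimal: Ridgeline→Slot 7 ($136), Juno→Slot 1 ($126), Kestrel→Slot 4 ($128), Onyx→Slot 2 ($121), Apex→Slot 6 ($111) — total 136+126+128+121+111 = $622.
Max-entry greedy (repeatedly take the single best remaining cell) gives $553, worse by 69.
Swapping Onyx↔Kestrel (Onyx→Slot 4 $142, Kestrel→Slot 2 $42) loses 65.
Every other assignment is strictly worse.
Apex's own top slot is Slot 1 ($139), but forcing Apex→Slot 1 and reassigning the rest optimally gives only $605 — worse by 17.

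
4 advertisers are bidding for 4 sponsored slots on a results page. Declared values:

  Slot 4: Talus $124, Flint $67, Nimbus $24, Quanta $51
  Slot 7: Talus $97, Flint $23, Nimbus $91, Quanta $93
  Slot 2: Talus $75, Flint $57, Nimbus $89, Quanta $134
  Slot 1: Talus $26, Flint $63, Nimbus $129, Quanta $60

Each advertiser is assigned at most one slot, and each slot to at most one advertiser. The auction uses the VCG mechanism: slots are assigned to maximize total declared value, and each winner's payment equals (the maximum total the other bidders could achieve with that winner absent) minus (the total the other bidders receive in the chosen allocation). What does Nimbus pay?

Nimbus pays $23.

Efficient allocation: Talus→Slot 7 ($97), Flint→Slot 4 ($67), Nimbus→Slot 1 ($129), Quanta→Slot 2 ($134); total welfare W = $427.
Nimbus receives Slot 1 at value $129, so the others get W − 129 = $298.
Without Nimbus: best allocation of the remaining 3 bidders over all 4 slots is Talus→Slot 4 ($124), Flint→Slot 1 ($63), Quanta→Slot 2 ($134), total $321.
VCG payment = (others' best without Nimbus) − (others' welfare with Nimbus) = 321 − 298 = $23.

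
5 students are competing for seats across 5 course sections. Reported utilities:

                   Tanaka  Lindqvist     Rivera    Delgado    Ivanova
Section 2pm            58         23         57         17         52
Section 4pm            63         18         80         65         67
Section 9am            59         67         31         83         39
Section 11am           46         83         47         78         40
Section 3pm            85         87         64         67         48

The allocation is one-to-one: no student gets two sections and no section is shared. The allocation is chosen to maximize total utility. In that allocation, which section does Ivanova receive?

Ivanova receives Section 2pm.

This is a one-to-one assignment (maximum-weight bipartite matching).
Optimal: Tanaka→Section 3pm (85 points), Lindqvist→Section 11am (83 points), Rivera→Section 4pm (80 points), Delgado→Section 9am (83 points), Ivanova→Section 2pm (52 points) — total 85+83+80+83+52 = 383 points.
Column-greedy (each section in turn goes to its best remaining student) gives 352 points, worse by 31.
No other one-to-one assignment exceeds 383 points.
Ivanova's own top section is Section 4pm (67 points), but forcing Ivanova→Section 4pm and reassigning the rest optimally gives only 375 points — worse by 8.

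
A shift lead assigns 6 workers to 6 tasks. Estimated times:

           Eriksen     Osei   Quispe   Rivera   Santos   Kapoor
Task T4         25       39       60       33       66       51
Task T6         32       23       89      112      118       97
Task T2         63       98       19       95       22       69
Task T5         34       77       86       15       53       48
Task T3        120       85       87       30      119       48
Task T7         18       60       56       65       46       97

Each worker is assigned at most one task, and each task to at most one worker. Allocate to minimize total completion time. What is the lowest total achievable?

Minimum total: 176 min

Optimal: Eriksen→Task T4 (25 min), Osei→Task T6 (23 min), Quispe→Task T2 (19 min), Rivera→Task T5 (15 min), Santos→Task T7 (46 min), Kapoor→Task T3 (48 min) — total 25+23+19+15+46+48 = 176 min.
Row-greedy (each worker in turn takes its cheapest remaining task) gives 189 min, worse by 13.
Next-best assignment: Eriksen→Task T7, Osei→Task T6, Quispe→Task T4, Rivera→Task T5, Santos→Task T2, Kapoor→Task T3 = 186 min.
Swapping Santos↔Kapoor (Santos→Task T3 119 min, Kapoor→Task T7 97 min) adds 122.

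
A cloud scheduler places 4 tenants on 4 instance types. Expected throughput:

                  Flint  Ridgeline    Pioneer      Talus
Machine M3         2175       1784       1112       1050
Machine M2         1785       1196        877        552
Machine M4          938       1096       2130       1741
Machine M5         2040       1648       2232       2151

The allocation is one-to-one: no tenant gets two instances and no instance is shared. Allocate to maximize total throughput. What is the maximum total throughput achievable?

Optimal: Flint→Machine M2 (1785 ops/s), Ridgeline→Machine M3 (1784 ops/s), Pioneer→Machine M4 (2130 ops/s), Talus→Machine M5 (2151 ops/s) — total 1785+1784+2130+2151 = 7850 ops/s.
Row-greedy (each tenant in turn takes its best remaining instance) gives 6505 ops/s, worse by 1345.
Next-best assignment: Flint→Machine M3, Ridgeline→Machine M2, Pioneer→Machine M4, Talus→Machine M5 = 7652 ops/s.
Swapping Flint↔Talus (Flint→Machine M5 2040 ops/s, Talus→Machine M2 552 ops/s) loses 1344.

Max total: 7850 ops/s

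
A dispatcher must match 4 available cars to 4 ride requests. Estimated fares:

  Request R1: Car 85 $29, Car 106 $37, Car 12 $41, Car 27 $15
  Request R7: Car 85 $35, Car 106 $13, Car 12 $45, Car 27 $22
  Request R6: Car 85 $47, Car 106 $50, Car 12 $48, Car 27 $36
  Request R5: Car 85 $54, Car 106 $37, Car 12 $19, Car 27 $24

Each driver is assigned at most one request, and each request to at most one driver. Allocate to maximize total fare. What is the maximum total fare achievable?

Maximum total: $172

Optimal: Car 85→Request R5 ($54), Car 106→Request R1 ($37), Car 12→Request R7 ($45), Car 27→Request R6 ($36) — total 54+37+45+36 = $172.
Column-greedy (each request in turn goes to its best remaining driver) gives $150, worse by 22.
Every other assignment is strictly worse.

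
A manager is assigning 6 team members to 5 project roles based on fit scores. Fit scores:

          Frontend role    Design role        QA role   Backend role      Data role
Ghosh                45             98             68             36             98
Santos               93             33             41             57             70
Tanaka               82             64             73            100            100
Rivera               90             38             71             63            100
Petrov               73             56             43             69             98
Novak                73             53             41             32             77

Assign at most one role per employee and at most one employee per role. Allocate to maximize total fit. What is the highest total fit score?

Maximum total: 460 pts

Treat this as an assignment problem: match each employee to one role.
Optimal: Santos→Frontend role (93 pts), Ghosh→Design role (98 pts), Rivera→QA role (71 pts), Tanaka→Backend role (100 pts), Petrov→Data role (98 pts) — total 93+98+71+100+98 = 460 pts.
Max-entry greedy (repeatedly take the single best remaining cell) gives 434 pts, worse by 26.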